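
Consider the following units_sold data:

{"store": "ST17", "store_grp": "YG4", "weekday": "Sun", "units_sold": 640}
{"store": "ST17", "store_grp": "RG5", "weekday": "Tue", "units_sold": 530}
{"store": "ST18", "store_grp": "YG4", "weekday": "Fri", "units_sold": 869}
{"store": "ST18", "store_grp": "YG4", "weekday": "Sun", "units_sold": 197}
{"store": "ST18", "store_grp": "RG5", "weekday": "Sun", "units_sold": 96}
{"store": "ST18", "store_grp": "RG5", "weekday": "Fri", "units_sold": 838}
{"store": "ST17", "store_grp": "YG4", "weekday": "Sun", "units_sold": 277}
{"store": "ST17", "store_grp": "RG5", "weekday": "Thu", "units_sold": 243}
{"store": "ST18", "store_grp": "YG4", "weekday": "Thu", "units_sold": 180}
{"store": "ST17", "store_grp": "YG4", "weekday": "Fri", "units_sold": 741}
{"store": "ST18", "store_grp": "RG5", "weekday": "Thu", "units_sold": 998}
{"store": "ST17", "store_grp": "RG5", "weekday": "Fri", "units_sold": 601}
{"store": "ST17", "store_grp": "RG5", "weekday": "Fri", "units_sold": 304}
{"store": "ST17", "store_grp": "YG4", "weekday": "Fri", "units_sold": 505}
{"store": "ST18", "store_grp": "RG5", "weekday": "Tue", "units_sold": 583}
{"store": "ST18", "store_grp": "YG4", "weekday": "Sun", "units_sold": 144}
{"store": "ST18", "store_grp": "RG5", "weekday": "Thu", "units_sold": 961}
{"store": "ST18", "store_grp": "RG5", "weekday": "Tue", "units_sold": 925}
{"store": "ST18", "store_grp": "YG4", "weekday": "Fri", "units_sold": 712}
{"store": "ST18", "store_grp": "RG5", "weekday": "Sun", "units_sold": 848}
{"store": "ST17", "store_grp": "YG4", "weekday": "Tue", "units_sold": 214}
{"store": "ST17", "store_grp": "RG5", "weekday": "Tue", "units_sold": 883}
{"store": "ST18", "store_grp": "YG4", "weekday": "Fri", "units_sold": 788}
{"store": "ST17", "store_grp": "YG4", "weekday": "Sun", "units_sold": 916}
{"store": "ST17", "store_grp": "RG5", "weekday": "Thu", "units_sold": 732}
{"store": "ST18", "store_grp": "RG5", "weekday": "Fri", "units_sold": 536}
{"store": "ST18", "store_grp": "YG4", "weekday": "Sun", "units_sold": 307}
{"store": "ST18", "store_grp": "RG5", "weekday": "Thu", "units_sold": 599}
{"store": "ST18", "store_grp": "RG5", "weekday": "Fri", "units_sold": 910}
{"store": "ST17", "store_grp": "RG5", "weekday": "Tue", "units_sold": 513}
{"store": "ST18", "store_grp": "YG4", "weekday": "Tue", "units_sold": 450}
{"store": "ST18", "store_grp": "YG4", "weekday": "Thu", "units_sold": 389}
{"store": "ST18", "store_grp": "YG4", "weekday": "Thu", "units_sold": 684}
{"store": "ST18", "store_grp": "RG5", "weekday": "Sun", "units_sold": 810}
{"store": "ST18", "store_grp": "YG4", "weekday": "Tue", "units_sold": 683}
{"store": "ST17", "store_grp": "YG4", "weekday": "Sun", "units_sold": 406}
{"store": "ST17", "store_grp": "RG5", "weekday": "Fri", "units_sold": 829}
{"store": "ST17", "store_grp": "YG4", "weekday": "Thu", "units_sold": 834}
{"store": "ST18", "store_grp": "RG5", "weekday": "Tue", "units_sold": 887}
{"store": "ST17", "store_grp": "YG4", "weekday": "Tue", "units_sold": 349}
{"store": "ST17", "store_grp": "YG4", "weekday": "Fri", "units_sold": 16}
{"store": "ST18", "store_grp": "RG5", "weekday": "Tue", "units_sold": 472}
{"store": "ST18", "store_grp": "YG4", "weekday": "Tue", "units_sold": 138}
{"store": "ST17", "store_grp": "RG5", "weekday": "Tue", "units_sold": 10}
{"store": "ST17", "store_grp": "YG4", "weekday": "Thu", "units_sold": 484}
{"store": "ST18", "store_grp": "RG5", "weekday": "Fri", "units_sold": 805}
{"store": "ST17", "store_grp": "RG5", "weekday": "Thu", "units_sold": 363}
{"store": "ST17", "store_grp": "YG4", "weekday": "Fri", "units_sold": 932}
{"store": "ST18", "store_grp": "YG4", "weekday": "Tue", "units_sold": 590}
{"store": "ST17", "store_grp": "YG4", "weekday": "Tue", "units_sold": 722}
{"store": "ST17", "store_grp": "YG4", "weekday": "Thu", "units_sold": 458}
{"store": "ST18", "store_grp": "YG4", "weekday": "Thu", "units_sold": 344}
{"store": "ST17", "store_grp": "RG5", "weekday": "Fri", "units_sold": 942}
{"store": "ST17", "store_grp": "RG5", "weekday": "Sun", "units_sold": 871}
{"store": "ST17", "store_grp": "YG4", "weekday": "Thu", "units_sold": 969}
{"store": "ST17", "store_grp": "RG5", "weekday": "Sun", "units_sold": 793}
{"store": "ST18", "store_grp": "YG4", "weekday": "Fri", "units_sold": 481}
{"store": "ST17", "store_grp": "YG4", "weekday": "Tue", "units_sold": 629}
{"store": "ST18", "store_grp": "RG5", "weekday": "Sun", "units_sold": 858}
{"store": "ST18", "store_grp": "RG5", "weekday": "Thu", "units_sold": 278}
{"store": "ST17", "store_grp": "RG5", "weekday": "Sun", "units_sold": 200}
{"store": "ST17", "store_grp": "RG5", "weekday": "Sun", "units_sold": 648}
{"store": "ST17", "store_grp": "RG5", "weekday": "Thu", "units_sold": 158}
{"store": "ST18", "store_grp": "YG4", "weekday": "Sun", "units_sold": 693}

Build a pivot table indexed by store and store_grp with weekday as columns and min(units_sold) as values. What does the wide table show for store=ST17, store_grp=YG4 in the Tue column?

Rows with store=ST17, store_grp=YG4 and weekday=Tue: units_sold values are 214, 349, 722, 629.
min(214, 349, 722, 629) = 214.

214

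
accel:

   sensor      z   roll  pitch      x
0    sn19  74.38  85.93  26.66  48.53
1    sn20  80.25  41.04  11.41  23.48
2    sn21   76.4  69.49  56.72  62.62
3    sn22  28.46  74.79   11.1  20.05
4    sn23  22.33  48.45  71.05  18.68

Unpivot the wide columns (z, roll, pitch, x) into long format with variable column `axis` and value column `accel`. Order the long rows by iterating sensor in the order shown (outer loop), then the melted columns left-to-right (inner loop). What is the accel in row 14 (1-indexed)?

74.79

20 rows total (5 × 4). Row 14: index ⌊(14-1)/4⌋ = 3 into sensor → sn22; (14-1) mod 4 = 1 into the melted columns → roll.
So row 14 is (sn22, roll, 74.79); accel = 74.79.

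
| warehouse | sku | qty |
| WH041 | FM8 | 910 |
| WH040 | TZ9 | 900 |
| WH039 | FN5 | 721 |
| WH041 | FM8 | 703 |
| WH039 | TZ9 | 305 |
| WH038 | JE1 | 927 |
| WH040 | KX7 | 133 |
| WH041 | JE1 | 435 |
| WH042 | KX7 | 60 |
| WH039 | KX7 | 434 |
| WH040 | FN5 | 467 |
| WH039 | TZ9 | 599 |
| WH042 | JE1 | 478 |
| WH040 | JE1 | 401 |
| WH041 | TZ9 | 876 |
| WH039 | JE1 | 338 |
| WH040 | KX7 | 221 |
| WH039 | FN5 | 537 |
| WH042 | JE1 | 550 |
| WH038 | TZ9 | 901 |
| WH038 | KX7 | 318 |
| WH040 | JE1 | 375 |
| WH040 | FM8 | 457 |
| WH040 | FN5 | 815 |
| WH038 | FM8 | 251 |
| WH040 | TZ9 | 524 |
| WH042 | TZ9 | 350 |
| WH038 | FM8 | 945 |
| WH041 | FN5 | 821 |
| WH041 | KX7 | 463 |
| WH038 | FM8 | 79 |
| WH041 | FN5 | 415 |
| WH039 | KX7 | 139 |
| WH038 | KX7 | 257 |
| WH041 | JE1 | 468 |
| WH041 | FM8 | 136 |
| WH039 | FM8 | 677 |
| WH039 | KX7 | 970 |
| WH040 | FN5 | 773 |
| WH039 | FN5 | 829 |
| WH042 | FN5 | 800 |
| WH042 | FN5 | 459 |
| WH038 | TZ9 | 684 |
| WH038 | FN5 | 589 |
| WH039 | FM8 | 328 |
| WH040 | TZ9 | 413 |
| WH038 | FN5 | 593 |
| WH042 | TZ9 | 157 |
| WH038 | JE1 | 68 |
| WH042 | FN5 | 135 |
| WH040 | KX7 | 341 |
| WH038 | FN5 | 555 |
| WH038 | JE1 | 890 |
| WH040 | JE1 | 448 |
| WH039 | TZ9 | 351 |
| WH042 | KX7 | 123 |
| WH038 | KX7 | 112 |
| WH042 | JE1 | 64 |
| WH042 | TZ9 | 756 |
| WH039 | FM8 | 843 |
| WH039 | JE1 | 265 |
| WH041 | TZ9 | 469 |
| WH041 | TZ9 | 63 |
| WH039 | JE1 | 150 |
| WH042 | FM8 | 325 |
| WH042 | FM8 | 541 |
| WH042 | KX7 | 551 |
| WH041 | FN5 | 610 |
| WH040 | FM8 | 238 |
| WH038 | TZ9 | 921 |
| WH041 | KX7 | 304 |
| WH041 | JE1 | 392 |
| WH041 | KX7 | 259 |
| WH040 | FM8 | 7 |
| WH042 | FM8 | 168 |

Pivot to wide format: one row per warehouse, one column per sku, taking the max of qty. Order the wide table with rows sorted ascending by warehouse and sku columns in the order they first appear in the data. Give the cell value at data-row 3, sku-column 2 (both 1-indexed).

900

With rows sorted ascending by warehouse, row 3 is warehouse=WH040. sku columns in first-appearance order: FM8, TZ9, FN5, JE1, KX7; column 2 is TZ9.
Long rows with warehouse=WH040, sku=TZ9: max(900, 524, 413) = 900.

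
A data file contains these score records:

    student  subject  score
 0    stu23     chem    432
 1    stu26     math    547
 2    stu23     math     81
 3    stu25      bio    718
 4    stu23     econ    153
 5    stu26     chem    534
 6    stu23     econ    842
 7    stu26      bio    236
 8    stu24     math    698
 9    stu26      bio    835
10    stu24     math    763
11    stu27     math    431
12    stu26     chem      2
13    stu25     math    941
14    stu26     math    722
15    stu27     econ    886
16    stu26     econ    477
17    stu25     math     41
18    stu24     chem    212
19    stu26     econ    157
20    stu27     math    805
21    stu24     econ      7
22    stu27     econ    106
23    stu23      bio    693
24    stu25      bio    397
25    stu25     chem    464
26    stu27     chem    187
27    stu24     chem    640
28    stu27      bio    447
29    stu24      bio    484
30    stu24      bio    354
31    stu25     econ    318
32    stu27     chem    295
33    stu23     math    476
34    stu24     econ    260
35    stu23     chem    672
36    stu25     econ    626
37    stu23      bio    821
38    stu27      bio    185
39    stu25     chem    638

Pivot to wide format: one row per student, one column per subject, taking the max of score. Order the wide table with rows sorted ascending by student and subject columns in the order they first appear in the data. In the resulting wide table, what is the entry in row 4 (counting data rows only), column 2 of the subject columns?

722

With rows sorted ascending by student, row 4 is student=stu26. subject columns in first-appearance order: chem, math, bio, econ; column 2 is math.
Long rows with student=stu26, subject=math: max(547, 722) = 722.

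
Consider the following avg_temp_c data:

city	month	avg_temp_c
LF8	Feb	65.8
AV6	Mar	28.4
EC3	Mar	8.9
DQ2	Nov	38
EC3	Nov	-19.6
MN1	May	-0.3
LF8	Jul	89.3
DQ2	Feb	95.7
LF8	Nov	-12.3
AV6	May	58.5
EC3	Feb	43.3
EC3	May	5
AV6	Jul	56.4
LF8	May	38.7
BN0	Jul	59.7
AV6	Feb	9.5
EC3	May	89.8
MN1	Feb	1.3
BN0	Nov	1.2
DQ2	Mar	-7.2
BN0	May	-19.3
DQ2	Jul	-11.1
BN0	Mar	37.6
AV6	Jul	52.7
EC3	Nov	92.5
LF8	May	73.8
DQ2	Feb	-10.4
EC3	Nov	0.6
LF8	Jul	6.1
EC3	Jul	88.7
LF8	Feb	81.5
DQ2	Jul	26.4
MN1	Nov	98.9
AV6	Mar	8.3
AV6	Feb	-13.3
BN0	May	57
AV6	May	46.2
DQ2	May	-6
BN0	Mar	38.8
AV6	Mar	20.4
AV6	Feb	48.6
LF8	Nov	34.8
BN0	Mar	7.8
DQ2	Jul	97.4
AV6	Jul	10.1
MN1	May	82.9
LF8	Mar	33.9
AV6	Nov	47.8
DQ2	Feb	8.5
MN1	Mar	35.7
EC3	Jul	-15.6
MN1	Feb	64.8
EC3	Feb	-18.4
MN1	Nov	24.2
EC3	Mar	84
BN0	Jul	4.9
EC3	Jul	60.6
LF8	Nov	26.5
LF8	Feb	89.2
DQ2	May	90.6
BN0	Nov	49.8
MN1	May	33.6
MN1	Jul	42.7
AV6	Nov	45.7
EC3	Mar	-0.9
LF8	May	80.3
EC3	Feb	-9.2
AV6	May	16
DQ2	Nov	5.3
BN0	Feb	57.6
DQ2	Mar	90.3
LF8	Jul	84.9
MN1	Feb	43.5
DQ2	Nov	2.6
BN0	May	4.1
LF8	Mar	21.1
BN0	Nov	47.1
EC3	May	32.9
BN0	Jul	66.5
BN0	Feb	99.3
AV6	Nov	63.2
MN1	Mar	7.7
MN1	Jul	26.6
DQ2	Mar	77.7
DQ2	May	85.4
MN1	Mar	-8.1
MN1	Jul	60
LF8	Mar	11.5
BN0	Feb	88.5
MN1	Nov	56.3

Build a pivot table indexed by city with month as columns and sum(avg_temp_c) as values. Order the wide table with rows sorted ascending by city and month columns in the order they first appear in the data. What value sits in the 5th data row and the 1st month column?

236.5

With rows sorted ascending by city, row 5 is city=LF8. month columns in first-appearance order: Feb, Mar, Nov, May, Jul; column 1 is Feb.
Long rows with city=LF8, month=Feb: 65.8 + 81.5 + 89.2 = 236.5.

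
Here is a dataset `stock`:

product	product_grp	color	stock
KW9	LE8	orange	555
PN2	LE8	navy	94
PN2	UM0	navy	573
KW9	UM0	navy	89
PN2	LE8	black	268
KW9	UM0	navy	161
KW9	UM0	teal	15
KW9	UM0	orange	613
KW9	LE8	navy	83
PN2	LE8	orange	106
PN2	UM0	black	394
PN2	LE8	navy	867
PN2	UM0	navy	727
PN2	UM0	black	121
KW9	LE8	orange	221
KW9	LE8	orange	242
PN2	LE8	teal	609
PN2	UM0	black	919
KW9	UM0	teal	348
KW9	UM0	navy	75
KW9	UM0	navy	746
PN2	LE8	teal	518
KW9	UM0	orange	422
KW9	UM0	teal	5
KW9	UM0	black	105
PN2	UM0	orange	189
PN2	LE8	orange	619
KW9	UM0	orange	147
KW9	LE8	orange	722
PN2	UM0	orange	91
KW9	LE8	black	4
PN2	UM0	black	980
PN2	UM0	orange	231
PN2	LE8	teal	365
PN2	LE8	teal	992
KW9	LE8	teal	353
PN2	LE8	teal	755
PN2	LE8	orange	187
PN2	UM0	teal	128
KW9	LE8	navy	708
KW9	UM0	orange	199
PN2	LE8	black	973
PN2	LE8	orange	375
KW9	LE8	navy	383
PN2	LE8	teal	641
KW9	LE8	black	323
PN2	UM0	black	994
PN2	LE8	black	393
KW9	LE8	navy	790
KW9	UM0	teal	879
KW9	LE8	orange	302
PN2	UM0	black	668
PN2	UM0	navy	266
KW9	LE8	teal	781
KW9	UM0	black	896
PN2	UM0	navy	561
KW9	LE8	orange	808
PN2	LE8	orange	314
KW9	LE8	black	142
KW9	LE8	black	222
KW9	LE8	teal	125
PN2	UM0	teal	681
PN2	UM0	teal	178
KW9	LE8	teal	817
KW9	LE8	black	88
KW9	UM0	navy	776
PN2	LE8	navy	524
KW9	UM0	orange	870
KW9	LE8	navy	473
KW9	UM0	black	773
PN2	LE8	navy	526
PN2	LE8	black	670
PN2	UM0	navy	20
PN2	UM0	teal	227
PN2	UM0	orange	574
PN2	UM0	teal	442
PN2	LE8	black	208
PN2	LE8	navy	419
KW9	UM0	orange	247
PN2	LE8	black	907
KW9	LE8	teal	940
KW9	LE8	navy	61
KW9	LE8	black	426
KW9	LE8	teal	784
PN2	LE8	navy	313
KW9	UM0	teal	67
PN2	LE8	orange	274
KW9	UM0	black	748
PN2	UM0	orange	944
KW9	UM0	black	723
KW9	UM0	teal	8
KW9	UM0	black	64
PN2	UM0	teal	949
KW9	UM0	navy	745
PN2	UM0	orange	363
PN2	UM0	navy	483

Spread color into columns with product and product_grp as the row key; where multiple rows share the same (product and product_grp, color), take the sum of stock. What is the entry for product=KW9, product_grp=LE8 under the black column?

1205

Rows with product=KW9, product_grp=LE8 and color=black: stock values are 4, 323, 142, 222, 88, 426.
4 + 323 + 142 + 222 + 88 + 426 = 1205.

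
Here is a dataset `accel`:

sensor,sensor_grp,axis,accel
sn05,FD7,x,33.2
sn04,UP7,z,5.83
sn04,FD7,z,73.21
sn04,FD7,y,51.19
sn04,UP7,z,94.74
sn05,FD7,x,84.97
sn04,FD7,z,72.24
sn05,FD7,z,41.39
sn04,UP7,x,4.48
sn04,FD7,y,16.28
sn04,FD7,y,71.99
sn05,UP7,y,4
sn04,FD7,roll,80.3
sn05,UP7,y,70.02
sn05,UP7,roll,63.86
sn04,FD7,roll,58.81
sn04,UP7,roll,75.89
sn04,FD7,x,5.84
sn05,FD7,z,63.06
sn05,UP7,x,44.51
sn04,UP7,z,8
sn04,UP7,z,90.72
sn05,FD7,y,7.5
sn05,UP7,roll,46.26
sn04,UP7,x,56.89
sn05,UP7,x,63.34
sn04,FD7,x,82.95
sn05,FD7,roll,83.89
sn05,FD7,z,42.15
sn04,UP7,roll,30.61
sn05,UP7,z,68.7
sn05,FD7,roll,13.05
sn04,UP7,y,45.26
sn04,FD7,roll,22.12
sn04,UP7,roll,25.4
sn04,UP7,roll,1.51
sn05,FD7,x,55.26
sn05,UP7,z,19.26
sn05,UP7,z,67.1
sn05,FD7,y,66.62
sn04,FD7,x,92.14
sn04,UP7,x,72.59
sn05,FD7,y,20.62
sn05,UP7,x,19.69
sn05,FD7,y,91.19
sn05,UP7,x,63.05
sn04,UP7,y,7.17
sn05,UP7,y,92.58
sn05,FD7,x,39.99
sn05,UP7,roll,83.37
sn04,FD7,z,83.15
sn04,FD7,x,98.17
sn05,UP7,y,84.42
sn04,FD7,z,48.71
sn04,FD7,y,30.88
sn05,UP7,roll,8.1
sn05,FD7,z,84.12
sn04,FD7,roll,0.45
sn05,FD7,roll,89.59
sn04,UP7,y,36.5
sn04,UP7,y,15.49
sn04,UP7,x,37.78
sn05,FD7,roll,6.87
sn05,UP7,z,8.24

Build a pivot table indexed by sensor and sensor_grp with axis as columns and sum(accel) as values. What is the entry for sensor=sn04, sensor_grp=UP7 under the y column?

Rows with sensor=sn04, sensor_grp=UP7 and axis=y: accel values are 45.26, 7.17, 36.5, 15.49.
45.26 + 7.17 + 36.5 + 15.49 = 104.42.

104.42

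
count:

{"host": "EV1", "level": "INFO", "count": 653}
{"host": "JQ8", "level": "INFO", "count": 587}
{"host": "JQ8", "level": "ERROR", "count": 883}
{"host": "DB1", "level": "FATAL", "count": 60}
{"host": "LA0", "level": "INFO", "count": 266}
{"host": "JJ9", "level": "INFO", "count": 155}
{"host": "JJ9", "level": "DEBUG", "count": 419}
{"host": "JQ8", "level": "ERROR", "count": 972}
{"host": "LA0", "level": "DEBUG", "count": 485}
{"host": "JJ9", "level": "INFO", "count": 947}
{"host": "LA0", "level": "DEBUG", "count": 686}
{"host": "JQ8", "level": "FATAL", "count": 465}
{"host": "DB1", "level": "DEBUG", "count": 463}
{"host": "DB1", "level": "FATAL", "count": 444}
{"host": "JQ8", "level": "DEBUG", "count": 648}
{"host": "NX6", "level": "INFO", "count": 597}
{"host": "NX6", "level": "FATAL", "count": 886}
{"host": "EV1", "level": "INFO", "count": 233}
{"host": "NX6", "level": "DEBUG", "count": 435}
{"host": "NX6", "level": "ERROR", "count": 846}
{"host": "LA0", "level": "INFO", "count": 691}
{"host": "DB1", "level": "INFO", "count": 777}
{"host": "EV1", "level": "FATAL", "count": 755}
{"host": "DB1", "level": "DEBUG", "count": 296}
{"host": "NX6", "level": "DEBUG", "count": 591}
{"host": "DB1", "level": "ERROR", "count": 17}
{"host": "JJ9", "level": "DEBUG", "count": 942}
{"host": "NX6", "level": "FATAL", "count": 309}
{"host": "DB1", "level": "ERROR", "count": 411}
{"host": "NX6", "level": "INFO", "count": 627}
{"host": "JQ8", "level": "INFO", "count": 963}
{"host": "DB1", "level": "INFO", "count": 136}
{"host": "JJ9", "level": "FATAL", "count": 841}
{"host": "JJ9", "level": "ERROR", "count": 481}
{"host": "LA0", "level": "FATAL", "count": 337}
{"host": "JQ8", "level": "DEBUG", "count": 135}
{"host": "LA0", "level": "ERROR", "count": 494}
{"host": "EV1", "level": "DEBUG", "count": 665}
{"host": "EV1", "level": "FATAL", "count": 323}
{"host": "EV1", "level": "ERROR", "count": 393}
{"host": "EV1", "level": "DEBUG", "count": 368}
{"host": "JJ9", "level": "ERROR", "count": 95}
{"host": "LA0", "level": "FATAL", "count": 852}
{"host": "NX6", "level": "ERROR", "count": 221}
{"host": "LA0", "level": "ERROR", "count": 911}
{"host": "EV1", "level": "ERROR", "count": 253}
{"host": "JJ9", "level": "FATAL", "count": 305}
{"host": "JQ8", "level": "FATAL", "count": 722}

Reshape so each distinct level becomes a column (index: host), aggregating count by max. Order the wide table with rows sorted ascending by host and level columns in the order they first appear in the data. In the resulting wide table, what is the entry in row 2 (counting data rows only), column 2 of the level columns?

393

With rows sorted ascending by host, row 2 is host=EV1. level columns in first-appearance order: INFO, ERROR, FATAL, DEBUG; column 2 is ERROR.
Long rows with host=EV1, level=ERROR: max(393, 253) = 393.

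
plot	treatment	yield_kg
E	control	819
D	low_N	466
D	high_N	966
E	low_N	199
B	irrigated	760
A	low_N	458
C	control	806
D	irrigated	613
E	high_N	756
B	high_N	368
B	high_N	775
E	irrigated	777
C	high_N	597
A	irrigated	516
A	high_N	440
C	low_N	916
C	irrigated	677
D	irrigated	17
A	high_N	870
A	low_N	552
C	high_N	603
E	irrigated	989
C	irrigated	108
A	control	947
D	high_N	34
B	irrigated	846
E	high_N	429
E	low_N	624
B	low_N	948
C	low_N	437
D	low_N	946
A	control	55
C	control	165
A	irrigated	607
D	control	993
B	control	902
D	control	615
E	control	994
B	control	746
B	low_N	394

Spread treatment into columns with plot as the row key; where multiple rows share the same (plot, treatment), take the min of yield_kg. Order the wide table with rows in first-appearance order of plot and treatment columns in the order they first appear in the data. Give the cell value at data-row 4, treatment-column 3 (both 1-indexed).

With rows in first-appearance order of plot, row 4 is plot=A. treatment columns in first-appearance order: control, low_N, high_N, irrigated; column 3 is high_N.
Long rows with plot=A, treatment=high_N: min(440, 870) = 440.

440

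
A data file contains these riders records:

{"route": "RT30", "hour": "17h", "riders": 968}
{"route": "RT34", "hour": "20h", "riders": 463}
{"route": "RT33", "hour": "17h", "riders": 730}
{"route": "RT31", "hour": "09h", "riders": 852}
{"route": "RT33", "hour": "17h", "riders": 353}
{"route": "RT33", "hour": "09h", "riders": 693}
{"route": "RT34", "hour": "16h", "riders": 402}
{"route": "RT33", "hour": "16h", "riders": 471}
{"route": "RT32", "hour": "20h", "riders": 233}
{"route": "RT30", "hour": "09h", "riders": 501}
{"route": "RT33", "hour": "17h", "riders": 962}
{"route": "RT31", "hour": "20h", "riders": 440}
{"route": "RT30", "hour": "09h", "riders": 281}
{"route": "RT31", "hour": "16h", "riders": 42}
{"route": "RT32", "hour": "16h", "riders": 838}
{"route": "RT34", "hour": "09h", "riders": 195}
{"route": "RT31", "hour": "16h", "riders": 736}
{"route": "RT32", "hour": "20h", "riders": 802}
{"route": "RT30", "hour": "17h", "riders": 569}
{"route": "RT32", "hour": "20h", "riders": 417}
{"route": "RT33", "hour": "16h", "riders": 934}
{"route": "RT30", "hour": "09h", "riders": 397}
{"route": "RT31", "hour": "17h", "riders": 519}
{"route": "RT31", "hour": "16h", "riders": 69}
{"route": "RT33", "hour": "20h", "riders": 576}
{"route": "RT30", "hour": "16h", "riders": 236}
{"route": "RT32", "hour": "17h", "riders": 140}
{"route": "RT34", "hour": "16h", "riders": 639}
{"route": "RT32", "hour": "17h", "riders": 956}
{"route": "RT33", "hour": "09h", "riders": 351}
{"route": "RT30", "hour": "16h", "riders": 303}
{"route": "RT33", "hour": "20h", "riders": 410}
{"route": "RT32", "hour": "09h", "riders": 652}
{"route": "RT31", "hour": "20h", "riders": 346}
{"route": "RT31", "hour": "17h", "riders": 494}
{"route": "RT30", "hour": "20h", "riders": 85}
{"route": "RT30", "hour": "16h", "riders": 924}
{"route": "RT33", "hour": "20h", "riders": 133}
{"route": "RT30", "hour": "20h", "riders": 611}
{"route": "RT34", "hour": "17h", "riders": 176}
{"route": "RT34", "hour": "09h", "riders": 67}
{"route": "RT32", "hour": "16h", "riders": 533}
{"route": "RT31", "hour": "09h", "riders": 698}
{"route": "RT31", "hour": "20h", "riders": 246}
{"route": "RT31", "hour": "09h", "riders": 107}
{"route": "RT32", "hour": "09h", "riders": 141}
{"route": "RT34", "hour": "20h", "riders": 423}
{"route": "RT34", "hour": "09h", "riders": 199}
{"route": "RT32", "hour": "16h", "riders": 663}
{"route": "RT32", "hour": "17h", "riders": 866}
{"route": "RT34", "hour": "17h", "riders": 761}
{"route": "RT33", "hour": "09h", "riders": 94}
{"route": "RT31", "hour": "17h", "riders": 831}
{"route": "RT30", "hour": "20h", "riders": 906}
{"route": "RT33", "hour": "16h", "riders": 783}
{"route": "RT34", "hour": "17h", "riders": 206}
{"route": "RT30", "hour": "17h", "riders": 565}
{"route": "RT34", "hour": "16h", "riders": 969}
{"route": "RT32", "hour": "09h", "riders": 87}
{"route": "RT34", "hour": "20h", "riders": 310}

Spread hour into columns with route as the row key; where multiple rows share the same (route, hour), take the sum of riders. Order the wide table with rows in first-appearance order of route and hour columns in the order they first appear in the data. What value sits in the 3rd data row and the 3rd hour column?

With rows in first-appearance order of route, row 3 is route=RT33. hour columns in first-appearance order: 17h, 20h, 09h, 16h; column 3 is 09h.
Long rows with route=RT33, hour=09h: 693 + 351 + 94 = 1138.

1138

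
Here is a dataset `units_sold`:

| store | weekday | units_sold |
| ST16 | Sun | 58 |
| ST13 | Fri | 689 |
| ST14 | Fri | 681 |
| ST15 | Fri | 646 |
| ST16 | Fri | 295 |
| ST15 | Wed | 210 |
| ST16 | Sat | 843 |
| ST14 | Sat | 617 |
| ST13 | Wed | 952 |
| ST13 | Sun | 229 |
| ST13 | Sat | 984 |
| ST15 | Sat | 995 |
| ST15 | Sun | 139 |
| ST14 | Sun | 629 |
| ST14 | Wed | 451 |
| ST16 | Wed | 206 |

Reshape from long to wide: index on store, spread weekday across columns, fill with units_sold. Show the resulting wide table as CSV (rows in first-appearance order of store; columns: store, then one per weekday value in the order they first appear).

store,Sun,Fri,Wed,Sat
ST16,58,295,206,843
ST13,229,689,952,984
ST14,629,681,451,617
ST15,139,646,210,995

Columns: store plus the 4 distinct weekday values (Sun, Fri, Wed, Sat).
For example, row ST16 column Sun takes units_sold=58 from the long row (ST16, Sun).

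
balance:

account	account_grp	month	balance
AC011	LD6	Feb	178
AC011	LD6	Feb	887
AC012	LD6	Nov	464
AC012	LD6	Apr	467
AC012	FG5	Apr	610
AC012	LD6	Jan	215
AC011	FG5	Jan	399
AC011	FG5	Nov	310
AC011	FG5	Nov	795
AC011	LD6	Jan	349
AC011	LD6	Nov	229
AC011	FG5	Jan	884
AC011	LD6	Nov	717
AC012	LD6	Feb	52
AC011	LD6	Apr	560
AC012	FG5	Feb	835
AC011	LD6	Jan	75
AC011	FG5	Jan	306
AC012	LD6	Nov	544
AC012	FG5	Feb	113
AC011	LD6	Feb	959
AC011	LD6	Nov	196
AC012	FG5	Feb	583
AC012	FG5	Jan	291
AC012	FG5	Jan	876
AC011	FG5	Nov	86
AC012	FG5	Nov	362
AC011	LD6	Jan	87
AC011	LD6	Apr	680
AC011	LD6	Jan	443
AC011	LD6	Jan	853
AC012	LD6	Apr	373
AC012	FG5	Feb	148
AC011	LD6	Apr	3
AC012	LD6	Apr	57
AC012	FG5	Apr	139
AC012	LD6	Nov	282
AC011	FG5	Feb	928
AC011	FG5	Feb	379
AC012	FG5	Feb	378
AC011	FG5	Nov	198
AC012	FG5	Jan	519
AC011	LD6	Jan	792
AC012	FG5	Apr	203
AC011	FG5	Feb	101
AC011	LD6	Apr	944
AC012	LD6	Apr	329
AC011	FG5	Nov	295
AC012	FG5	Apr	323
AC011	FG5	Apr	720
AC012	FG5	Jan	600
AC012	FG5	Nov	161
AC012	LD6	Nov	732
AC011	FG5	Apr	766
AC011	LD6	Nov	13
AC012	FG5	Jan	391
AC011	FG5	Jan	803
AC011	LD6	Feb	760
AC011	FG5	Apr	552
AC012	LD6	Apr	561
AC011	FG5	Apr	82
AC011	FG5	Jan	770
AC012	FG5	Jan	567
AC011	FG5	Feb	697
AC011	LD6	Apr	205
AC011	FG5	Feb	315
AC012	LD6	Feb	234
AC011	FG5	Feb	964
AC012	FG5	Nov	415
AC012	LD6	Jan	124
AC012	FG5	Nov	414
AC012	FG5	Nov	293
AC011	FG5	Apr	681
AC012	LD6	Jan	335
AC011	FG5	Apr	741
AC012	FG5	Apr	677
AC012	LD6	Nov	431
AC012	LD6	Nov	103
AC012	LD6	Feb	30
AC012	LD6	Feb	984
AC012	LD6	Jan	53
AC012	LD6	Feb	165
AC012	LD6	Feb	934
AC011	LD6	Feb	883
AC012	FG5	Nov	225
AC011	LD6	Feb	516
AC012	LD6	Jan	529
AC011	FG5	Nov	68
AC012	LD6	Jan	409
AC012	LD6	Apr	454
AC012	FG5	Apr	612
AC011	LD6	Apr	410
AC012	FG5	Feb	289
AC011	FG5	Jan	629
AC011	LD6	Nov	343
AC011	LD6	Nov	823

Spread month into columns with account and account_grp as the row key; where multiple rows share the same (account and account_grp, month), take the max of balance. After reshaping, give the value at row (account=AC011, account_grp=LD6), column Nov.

Rows with account=AC011, account_grp=LD6 and month=Nov: balance values are 229, 717, 196, 13, 343, 823.
max(229, 717, 196, 13, 343, 823) = 823.

823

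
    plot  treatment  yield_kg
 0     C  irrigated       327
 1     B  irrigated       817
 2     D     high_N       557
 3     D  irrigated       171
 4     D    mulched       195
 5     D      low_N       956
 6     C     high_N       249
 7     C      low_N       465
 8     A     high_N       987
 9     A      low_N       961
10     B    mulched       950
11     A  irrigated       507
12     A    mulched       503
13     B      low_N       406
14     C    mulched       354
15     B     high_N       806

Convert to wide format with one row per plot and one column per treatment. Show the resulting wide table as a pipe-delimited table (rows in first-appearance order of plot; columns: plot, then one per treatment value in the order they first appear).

Columns: plot plus the 4 distinct treatment values (irrigated, high_N, mulched, low_N).
For example, row C column irrigated takes yield_kg=327 from the long row (C, irrigated).

| plot | irrigated | high_N | mulched | low_N |
| C | 327 | 249 | 354 | 465 |
| B | 817 | 806 | 950 | 406 |
| D | 171 | 557 | 195 | 956 |
| A | 507 | 987 | 503 | 961 |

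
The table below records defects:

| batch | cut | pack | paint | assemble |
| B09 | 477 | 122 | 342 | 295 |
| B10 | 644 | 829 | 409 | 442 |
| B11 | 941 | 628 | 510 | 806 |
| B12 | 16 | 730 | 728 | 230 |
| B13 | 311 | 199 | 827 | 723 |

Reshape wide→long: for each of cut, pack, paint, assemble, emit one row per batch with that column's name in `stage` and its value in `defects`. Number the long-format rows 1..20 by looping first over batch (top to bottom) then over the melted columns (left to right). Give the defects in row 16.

20 rows total (5 × 4). Row 16: index ⌊(16-1)/4⌋ = 3 into batch → B12; (16-1) mod 4 = 3 into the melted columns → assemble.
So row 16 is (B12, assemble, 230); defects = 230.

230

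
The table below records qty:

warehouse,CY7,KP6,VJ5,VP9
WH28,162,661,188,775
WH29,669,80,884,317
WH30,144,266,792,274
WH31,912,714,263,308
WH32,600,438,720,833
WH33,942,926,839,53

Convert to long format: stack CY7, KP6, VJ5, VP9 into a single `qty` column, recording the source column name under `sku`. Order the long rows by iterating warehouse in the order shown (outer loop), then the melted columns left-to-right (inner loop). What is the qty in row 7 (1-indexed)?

24 rows total (6 × 4). Row 7: index ⌊(7-1)/4⌋ = 1 into warehouse → WH29; (7-1) mod 4 = 2 into the melted columns → VJ5.
So row 7 is (WH29, VJ5, 884); qty = 884.

884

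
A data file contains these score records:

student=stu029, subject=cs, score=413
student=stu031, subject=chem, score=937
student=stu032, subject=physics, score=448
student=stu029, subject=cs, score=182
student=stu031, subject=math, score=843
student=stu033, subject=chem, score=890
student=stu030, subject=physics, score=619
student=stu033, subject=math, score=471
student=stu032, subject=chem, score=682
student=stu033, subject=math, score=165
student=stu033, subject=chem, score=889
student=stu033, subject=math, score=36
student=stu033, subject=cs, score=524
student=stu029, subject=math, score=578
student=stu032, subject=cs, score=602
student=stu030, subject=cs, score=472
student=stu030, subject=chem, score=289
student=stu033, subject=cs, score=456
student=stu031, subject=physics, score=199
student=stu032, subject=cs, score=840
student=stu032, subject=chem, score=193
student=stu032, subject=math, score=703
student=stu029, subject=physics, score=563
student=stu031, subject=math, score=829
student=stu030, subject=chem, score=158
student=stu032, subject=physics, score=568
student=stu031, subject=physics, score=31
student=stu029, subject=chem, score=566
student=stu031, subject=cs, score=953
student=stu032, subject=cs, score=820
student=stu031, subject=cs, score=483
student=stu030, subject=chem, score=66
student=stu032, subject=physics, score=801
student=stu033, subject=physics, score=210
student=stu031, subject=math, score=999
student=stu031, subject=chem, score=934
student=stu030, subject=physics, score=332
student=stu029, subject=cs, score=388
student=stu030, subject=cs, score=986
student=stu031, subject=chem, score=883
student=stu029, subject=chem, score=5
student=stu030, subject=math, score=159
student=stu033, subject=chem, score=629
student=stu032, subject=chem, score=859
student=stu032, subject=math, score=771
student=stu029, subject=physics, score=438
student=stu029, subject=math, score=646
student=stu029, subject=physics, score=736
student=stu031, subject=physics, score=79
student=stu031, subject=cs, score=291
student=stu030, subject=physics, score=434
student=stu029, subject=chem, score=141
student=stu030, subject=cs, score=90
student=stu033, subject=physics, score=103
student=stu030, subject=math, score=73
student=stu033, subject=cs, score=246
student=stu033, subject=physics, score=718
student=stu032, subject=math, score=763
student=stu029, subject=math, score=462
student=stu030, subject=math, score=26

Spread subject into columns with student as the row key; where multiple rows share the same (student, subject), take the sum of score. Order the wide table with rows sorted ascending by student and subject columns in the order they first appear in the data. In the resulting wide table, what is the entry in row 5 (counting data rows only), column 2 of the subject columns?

2408

With rows sorted ascending by student, row 5 is student=stu033. subject columns in first-appearance order: cs, chem, physics, math; column 2 is chem.
Long rows with student=stu033, subject=chem: 890 + 889 + 629 = 2408.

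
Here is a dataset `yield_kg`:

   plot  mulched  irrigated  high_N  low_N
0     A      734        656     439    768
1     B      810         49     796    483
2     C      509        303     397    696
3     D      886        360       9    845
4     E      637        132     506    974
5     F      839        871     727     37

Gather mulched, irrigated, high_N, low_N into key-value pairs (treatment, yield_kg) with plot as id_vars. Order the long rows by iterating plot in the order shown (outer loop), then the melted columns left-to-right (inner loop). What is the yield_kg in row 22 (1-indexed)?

871

24 rows total (6 × 4). Row 22: index ⌊(22-1)/4⌋ = 5 into plot → F; (22-1) mod 4 = 1 into the melted columns → irrigated.
So row 22 is (F, irrigated, 871); yield_kg = 871.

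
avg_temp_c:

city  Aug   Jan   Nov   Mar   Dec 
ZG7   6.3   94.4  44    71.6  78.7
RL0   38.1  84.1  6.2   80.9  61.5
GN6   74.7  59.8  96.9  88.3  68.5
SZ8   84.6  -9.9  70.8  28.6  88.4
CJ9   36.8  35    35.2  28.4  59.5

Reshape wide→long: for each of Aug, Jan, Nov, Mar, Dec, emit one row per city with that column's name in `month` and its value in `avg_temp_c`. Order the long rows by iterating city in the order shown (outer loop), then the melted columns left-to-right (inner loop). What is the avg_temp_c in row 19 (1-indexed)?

28.6

25 rows total (5 × 5). Row 19: index ⌊(19-1)/5⌋ = 3 into city → SZ8; (19-1) mod 5 = 3 into the melted columns → Mar.
So row 19 is (SZ8, Mar, 28.6); avg_temp_c = 28.6.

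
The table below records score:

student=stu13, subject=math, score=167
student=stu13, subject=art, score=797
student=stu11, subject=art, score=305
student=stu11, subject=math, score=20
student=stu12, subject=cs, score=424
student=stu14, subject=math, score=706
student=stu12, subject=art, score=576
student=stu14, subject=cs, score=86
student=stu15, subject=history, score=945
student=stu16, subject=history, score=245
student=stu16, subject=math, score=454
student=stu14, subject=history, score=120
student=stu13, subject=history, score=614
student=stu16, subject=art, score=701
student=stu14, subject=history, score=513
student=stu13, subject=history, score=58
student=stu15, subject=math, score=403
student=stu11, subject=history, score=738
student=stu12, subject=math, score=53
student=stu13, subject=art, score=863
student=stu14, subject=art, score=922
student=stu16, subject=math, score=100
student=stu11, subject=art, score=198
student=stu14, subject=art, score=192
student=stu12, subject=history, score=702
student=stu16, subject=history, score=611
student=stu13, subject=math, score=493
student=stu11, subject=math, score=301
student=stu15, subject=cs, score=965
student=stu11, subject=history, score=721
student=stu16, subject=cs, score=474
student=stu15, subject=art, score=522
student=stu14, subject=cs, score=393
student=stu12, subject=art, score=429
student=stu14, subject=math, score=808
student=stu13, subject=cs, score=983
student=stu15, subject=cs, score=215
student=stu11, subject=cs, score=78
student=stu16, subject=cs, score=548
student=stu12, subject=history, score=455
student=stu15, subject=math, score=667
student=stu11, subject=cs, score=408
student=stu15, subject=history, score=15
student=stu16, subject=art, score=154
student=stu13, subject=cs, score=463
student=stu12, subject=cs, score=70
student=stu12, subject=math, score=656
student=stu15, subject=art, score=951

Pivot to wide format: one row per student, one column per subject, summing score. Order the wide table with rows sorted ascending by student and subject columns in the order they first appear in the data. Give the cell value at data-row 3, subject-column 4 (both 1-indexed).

With rows sorted ascending by student, row 3 is student=stu13. subject columns in first-appearance order: math, art, cs, history; column 4 is history.
Long rows with student=stu13, subject=history: 614 + 58 = 672.

672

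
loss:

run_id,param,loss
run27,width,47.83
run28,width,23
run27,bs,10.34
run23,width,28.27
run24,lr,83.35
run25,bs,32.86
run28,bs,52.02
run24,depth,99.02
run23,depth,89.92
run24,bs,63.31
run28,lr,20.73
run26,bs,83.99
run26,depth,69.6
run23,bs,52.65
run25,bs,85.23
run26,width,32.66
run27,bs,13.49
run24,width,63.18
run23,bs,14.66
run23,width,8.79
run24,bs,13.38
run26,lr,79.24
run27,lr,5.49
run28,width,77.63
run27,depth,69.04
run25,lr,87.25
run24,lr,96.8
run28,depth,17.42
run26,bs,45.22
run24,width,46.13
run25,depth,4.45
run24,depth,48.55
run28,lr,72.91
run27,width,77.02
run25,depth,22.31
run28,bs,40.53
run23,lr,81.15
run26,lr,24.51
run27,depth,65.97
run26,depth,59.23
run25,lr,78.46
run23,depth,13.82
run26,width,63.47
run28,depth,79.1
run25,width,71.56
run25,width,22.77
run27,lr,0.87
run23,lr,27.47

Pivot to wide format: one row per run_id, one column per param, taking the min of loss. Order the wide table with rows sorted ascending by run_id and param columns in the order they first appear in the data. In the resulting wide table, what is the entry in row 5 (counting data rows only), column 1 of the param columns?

With rows sorted ascending by run_id, row 5 is run_id=run27. param columns in first-appearance order: width, bs, lr, depth; column 1 is width.
Long rows with run_id=run27, param=width: min(47.83, 77.02) = 47.83.

47.83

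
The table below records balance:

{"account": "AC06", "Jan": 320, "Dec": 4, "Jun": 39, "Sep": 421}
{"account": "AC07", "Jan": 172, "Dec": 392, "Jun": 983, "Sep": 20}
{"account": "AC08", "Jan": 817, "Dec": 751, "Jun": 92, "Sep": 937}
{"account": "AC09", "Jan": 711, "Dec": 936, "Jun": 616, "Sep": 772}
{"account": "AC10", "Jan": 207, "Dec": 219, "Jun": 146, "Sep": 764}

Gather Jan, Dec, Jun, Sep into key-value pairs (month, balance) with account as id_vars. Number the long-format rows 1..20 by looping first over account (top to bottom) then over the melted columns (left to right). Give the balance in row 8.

20

20 rows total (5 × 4). Row 8: index ⌊(8-1)/4⌋ = 1 into account → AC07; (8-1) mod 4 = 3 into the melted columns → Sep.
So row 8 is (AC07, Sep, 20); balance = 20.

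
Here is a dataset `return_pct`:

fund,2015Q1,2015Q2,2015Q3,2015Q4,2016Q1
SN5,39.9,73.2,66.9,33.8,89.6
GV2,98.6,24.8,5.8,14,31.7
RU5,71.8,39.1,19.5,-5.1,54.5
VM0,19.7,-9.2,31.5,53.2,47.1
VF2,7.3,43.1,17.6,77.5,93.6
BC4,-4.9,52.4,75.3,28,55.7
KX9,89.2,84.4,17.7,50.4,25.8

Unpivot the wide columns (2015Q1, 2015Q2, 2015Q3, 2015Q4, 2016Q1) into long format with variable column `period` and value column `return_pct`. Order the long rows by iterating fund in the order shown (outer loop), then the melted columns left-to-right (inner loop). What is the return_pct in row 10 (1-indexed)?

31.7

35 rows total (7 × 5). Row 10: index ⌊(10-1)/5⌋ = 1 into fund → GV2; (10-1) mod 5 = 4 into the melted columns → 2016Q1.
So row 10 is (GV2, 2016Q1, 31.7); return_pct = 31.7.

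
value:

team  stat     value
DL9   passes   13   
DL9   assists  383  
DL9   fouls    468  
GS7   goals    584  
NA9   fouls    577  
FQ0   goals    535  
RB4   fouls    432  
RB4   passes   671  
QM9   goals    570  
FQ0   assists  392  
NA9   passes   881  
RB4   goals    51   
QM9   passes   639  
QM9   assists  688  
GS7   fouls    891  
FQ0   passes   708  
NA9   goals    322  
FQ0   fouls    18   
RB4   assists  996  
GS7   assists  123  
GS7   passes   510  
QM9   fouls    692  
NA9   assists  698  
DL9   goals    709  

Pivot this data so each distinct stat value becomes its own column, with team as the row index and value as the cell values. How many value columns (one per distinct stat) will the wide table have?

4 distinct stat values: goals, passes, assists, fouls.

4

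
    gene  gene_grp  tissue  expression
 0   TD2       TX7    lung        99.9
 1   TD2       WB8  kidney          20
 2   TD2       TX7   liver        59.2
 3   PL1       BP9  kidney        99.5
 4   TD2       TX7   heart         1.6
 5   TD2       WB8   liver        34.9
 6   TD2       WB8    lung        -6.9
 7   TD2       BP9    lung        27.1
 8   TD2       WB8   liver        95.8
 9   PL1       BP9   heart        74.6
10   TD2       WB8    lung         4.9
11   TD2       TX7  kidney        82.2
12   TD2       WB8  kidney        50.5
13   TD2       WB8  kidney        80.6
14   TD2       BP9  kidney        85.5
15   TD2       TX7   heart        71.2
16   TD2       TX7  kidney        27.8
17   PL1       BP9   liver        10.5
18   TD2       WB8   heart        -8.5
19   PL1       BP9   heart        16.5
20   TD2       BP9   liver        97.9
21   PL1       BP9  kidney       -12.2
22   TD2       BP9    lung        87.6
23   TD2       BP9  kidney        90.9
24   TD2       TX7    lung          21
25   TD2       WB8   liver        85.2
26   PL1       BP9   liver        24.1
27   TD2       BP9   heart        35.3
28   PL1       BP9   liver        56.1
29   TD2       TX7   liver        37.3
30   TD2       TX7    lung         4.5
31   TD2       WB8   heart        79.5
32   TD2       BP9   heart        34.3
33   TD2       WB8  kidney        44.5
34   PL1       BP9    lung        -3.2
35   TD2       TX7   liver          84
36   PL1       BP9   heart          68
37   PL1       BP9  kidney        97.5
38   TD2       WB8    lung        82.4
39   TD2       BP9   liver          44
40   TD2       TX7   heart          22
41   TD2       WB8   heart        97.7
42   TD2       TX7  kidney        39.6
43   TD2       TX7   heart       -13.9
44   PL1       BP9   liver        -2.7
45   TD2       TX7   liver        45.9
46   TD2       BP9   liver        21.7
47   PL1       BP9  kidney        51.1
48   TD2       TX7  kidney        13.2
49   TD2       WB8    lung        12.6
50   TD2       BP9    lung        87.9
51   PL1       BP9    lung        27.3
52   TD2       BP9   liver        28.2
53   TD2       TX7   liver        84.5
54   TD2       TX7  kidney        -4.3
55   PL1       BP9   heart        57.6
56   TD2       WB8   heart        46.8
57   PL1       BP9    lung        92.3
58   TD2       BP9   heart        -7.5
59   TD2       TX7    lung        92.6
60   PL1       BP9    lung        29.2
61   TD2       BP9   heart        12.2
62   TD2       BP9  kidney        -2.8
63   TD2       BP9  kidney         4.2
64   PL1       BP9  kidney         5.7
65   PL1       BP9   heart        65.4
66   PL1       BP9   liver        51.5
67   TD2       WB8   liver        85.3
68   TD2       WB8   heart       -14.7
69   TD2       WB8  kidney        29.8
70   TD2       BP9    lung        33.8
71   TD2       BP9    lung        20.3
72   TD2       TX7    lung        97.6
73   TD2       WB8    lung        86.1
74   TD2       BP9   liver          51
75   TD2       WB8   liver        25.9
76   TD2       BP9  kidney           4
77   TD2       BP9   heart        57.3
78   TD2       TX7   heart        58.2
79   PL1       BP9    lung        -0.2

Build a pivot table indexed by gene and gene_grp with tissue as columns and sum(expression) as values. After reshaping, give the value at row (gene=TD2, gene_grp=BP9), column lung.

Rows with gene=TD2, gene_grp=BP9 and tissue=lung: expression values are 27.1, 87.6, 87.9, 33.8, 20.3.
27.1 + 87.6 + 87.9 + 33.8 + 20.3 = 256.7.

256.7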